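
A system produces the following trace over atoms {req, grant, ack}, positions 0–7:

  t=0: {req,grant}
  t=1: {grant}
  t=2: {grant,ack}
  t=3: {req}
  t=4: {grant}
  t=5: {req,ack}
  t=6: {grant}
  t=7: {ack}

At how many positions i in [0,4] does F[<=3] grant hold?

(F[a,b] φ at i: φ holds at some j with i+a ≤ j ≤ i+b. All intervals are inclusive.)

Evaluate at each i in [0,4]:
  i=0: ✓ (witness j=0)
  i=1: ✓ (witness j=1)
  i=2: ✓ (witness j=2)
  i=3: ✓ (witness j=4)
  i=4: ✓ (witness j=4)
Positions where it holds: {0, 1, 2, 3, 4} → 5.

5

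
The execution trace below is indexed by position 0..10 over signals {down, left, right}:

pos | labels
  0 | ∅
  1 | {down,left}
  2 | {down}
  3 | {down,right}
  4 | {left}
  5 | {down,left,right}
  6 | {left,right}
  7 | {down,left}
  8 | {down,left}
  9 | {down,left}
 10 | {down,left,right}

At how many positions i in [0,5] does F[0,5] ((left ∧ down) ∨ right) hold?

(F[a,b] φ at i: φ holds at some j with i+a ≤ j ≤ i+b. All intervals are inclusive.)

Evaluate at each i in [0,5]:
  i=0: ✓ (witness j=1)
  i=1: ✓ (witness j=1)
  i=2: ✓ (witness j=3)
  i=3: ✓ (witness j=3)
  i=4: ✓ (witness j=5)
  i=5: ✓ (witness j=5)
Positions where it holds: {0, 1, 2, 3, 4, 5} → 6.

6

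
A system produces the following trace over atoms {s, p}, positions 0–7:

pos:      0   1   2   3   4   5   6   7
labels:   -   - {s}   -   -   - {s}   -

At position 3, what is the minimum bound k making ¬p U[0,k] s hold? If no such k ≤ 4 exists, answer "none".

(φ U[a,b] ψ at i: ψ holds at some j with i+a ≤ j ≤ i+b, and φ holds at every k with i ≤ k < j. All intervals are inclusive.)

Need earliest j ≥ 3 with s, and ¬p at every k in [3,j-1].
  j=3: rhs fails.
  j=4: rhs fails.
  j=5: rhs fails.
  j=6: rhs holds; lhs holds on [3,5]. k = 3.

3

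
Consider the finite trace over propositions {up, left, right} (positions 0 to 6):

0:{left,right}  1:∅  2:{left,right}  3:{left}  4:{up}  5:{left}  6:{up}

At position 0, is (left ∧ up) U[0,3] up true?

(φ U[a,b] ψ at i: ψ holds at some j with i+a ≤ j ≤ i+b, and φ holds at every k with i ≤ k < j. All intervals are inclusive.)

No

Need some j in [0,3] with up, and (left ∧ up) at every k in [0,j-1].
  j=0: up false.
  j=1: up false.
  j=2: up false.
  j=3: up false.
No j in the window works → until fails.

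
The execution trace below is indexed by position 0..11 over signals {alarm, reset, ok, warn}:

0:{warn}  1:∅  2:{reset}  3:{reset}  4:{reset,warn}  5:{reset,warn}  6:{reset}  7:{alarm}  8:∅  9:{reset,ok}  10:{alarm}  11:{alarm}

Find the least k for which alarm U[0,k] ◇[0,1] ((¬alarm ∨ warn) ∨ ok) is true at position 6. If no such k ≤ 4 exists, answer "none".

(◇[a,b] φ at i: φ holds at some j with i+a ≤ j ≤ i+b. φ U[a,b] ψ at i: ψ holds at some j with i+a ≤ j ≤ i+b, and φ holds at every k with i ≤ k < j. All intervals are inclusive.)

Need earliest j ≥ 6 with ◇[0,1] ((¬alarm ∨ warn) ∨ ok), and alarm at every k in [6,j-1].
  j=6: rhs holds (empty prefix). k = 0.

0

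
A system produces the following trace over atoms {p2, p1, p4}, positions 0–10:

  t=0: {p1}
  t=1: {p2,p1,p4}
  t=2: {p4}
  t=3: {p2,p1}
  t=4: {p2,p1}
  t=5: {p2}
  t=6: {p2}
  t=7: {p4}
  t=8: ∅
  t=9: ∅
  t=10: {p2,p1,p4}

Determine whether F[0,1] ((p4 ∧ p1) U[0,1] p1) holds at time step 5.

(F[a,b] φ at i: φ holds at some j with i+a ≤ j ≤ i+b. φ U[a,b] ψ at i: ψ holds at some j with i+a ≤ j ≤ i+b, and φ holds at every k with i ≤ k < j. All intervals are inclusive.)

Check ((p4 ∧ p1) U[0,1] p1) at each j in [5,6]:
  j=5: fails
  j=6: fails
No position in the window satisfies it → formula fails.

Does not hold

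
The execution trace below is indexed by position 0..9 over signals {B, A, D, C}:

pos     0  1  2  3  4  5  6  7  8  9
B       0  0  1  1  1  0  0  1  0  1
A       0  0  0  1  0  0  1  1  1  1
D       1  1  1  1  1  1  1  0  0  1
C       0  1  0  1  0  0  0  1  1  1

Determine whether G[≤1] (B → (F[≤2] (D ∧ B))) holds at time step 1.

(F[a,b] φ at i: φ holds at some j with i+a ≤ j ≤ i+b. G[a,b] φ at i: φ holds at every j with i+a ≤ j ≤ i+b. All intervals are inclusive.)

Check (B → (F[≤2] (D ∧ B))) at every j in [1,2]:
  j=1: antecedent false → ✓
  j=2: antecedent true; consequent holds (witness at 2) → ✓
All positions satisfy it → formula holds.

True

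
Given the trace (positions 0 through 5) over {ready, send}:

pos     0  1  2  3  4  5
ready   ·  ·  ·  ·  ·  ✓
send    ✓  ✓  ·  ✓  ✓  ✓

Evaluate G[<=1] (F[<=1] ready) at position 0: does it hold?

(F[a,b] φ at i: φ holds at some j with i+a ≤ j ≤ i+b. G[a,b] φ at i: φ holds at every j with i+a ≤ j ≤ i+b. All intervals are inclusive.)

No

Check F[<=1] ready at every j in [0,1]:
  j=0: fails (none in [0,1])
  j=1: fails (none in [1,2])
Fails at j=0 → formula fails.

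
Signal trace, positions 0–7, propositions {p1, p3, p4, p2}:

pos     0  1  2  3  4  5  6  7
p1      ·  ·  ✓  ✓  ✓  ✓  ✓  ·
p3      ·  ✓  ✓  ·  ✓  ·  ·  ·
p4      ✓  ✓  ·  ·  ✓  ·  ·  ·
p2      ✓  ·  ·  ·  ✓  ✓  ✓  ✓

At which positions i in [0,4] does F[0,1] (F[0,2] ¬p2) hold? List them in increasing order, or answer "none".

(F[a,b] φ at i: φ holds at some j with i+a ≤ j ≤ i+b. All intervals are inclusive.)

0, 1, 2, 3

Evaluate at each i in [0,4]:
  i=0: ✓ (witness j=0)
  i=1: ✓ (witness j=1)
  i=2: ✓ (witness j=2)
  i=3: ✓ (witness j=3)
  i=4: ✗ (none in [4,5])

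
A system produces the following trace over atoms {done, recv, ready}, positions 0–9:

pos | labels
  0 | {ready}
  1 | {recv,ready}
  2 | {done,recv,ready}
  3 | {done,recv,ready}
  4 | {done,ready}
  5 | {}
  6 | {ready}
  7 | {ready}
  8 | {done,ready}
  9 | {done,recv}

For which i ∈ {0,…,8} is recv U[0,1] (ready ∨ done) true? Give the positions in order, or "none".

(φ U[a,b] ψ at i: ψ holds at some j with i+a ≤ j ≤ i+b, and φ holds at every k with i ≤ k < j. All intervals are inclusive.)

0, 1, 2, 3, 4, 6, 7, 8

Evaluate at each i in [0,8]:
  i=0: ✓ (rhs at j=0)
  i=1: ✓ (rhs at j=1)
  i=2: ✓ (rhs at j=2)
  i=3: ✓ (rhs at j=3)
  i=4: ✓ (rhs at j=4)
  i=5: ✗ (lhs fails at k=5 before rhs at j=6)
  i=6: ✓ (rhs at j=6)
  i=7: ✓ (rhs at j=7)
  i=8: ✓ (rhs at j=8)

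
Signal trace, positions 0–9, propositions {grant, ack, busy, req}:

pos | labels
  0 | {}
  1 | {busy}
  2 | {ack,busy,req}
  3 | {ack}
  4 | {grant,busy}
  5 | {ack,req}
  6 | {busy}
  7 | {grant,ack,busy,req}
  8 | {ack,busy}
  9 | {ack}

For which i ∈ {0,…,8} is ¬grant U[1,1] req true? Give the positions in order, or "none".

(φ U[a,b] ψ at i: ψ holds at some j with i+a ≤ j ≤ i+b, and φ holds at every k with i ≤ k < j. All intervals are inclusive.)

Evaluate at each i in [0,8]:
  i=0: ✗ (no rhs in [1,1])
  i=1: ✓ (rhs at j=2; lhs holds on [1,1])
  i=2: ✗ (no rhs in [3,3])
  i=3: ✗ (no rhs in [4,4])
  i=4: ✗ (lhs fails at k=4 before rhs at j=5)
  i=5: ✗ (no rhs in [6,6])
  i=6: ✓ (rhs at j=7; lhs holds on [6,6])
  i=7: ✗ (no rhs in [8,8])
  i=8: ✗ (no rhs in [9,9])

1, 6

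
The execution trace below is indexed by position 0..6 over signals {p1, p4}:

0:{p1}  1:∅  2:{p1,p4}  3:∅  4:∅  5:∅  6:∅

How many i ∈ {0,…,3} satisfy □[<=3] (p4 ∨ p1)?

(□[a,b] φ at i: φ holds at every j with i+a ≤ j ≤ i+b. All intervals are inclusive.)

0

Evaluate at each i in [0,3]:
  i=0: ✗ (fails at j=1)
  i=1: ✗ (fails at j=1)
  i=2: ✗ (fails at j=3)
  i=3: ✗ (fails at j=3)
Positions where it holds: {} → 0.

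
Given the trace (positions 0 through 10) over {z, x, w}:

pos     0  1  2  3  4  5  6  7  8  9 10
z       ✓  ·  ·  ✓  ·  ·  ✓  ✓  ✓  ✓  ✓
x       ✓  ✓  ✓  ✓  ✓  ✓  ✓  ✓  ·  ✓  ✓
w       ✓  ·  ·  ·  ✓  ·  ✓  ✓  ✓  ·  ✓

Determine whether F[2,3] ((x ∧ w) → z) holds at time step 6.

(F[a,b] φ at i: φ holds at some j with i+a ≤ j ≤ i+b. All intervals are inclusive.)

Check ((x ∧ w) → z) at each j in [8,9]:
  j=8: true
  j=9: true
Found at j=8 → formula holds.

True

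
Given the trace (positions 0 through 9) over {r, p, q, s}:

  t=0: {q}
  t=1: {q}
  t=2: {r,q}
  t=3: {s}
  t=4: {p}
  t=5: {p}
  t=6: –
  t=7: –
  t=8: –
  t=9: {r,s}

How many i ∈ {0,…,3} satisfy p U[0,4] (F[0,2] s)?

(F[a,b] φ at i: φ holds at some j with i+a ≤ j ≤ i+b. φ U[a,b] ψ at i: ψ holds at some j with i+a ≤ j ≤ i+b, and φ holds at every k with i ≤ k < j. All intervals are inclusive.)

Evaluate at each i in [0,3]:
  i=0: ✗ (lhs fails at k=0 before rhs at j=1)
  i=1: ✓ (rhs at j=1)
  i=2: ✓ (rhs at j=2)
  i=3: ✓ (rhs at j=3)
Positions where it holds: {1, 2, 3} → 3.

3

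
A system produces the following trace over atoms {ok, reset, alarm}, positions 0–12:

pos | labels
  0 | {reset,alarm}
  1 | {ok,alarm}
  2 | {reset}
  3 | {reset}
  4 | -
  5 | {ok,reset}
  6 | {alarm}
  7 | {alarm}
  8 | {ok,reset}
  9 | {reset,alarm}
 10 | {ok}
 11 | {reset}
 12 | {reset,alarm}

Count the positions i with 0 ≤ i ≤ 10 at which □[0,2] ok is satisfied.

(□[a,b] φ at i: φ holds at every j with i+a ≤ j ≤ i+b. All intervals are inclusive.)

Evaluate at each i in [0,10]:
  i=0: ✗ (fails at j=0)
  i=1: ✗ (fails at j=2)
  i=2: ✗ (fails at j=2)
  i=3: ✗ (fails at j=3)
  i=4: ✗ (fails at j=4)
  i=5: ✗ (fails at j=6)
  i=6: ✗ (fails at j=6)
  i=7: ✗ (fails at j=7)
  i=8: ✗ (fails at j=9)
  i=9: ✗ (fails at j=9)
  i=10: ✗ (fails at j=11)
Positions where it holds: {} → 0.

0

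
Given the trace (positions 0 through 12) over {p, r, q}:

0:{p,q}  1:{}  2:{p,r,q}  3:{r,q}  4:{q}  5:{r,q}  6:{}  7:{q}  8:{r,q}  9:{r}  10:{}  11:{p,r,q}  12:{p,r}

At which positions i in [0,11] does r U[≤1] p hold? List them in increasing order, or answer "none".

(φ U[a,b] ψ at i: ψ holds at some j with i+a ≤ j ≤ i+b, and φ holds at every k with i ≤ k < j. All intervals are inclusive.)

Evaluate at each i in [0,11]:
  i=0: ✓ (rhs at j=0)
  i=1: ✗ (lhs fails at k=1 before rhs at j=2)
  i=2: ✓ (rhs at j=2)
  i=3: ✗ (no rhs in [3,4])
  i=4: ✗ (no rhs in [4,5])
  i=5: ✗ (no rhs in [5,6])
  i=6: ✗ (no rhs in [6,7])
  i=7: ✗ (no rhs in [7,8])
  i=8: ✗ (no rhs in [8,9])
  i=9: ✗ (no rhs in [9,10])
  i=10: ✗ (lhs fails at k=10 before rhs at j=11)
  i=11: ✓ (rhs at j=11)

0, 2, 11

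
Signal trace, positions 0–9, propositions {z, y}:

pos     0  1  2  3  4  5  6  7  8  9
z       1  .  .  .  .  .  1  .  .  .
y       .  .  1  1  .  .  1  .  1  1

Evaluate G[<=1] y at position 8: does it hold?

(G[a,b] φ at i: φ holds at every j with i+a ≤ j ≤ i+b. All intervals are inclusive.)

Check y at every j in [8,9]:
  j=8: true
  j=9: true
All positions satisfy it → formula holds.

Holds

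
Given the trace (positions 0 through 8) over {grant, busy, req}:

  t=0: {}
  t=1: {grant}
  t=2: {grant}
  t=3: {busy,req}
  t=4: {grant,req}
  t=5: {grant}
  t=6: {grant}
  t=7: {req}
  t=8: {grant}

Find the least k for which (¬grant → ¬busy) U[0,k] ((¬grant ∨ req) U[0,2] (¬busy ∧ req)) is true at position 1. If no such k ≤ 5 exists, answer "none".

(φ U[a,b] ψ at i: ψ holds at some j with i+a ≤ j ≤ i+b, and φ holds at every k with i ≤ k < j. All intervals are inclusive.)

Need earliest j ≥ 1 with ((¬grant ∨ req) U[0,2] (¬busy ∧ req)), and (¬grant → ¬busy) at every k in [1,j-1].
  j=1: rhs fails.
  j=2: rhs fails.
  j=3: rhs holds; lhs holds on [1,2]. k = 2.

2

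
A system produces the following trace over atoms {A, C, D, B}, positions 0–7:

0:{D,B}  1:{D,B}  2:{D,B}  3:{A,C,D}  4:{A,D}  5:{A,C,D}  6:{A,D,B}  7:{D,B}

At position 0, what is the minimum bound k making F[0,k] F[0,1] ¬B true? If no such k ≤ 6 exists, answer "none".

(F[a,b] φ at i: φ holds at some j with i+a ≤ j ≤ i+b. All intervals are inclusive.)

Scan j = 0,1,… for F[0,1] ¬B:
  j=0: fails
  j=1: fails
  j=2: holds
First hit at j=2, so smallest k = 2-0 = 2.

2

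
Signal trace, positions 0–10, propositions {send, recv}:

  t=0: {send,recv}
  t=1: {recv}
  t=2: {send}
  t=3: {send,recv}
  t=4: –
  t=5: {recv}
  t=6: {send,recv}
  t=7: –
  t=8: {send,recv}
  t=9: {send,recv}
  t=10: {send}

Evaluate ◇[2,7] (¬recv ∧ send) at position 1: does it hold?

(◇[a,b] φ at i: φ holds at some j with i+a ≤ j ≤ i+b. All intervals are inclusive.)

Does not hold

Check (¬recv ∧ send) at each j in [3,8]:
  j=3: false
  j=4: false
  j=5: false
  j=6: false
  j=7: false
  j=8: false
No position in the window satisfies it → formula fails.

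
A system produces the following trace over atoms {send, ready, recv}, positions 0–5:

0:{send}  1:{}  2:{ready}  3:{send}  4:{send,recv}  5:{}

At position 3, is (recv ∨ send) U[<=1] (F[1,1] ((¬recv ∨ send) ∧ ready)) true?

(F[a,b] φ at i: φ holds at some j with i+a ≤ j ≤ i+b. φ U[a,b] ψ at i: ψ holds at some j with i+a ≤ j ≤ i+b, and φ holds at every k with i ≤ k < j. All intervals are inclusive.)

No

Need some j in [3,4] with F[1,1] ((¬recv ∨ send) ∧ ready), and (recv ∨ send) at every k in [3,j-1].
  j=3: F[1,1] ((¬recv ∨ send) ∧ ready) — fails (none in [4,4]).
  j=4: F[1,1] ((¬recv ∨ send) ∧ ready) — fails (none in [5,5]).
No j in the window works → until fails.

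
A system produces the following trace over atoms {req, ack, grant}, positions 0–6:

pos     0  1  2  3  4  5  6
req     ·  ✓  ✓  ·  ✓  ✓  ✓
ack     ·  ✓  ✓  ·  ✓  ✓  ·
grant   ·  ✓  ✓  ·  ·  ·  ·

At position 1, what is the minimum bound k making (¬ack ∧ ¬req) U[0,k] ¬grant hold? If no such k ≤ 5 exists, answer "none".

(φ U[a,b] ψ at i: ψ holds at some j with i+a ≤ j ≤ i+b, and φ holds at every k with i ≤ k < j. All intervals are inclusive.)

Need earliest j ≥ 1 with ¬grant, and (¬ack ∧ ¬req) at every k in [1,j-1].
  j=1: rhs fails.
  j=2: rhs fails.
  j=3: rhs holds but lhs fails at k=1.
  j=4: rhs holds but lhs fails at k=1.
  j=5: rhs holds but lhs fails at k=1.
  j=6: rhs holds but lhs fails at k=1.
No witness within the range → none.

none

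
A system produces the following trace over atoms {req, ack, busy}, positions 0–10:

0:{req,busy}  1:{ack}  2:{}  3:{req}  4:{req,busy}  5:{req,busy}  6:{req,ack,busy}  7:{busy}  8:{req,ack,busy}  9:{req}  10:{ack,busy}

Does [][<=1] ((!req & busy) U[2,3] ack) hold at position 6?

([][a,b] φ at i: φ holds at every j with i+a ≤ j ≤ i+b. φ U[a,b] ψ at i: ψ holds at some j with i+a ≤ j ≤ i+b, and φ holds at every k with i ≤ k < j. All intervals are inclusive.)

Check ((!req & busy) U[2,3] ack) at every j in [6,7]:
  j=6: fails
  j=7: fails
Fails at j=6 → formula fails.

No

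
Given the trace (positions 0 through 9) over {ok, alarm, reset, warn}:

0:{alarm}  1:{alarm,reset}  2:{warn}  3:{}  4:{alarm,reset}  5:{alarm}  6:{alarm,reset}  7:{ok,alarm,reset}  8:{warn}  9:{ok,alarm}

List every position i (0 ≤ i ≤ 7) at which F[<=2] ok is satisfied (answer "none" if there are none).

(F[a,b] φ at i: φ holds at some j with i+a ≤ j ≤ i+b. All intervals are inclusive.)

5, 6, 7

Evaluate at each i in [0,7]:
  i=0: ✗ (none in [0,2])
  i=1: ✗ (none in [1,3])
  i=2: ✗ (none in [2,4])
  i=3: ✗ (none in [3,5])
  i=4: ✗ (none in [4,6])
  i=5: ✓ (witness j=7)
  i=6: ✓ (witness j=7)
  i=7: ✓ (witness j=7)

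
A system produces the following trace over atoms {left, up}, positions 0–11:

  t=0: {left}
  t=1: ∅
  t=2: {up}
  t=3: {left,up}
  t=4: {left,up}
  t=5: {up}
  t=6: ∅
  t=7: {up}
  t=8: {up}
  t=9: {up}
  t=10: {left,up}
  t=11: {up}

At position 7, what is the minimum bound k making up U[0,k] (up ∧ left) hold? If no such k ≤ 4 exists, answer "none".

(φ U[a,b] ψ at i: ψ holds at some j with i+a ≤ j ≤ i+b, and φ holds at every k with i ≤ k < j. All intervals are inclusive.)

3

Need earliest j ≥ 7 with (up ∧ left), and up at every k in [7,j-1].
  j=7: rhs fails.
  j=8: rhs fails.
  j=9: rhs fails.
  j=10: rhs holds; lhs holds on [7,9]. k = 3.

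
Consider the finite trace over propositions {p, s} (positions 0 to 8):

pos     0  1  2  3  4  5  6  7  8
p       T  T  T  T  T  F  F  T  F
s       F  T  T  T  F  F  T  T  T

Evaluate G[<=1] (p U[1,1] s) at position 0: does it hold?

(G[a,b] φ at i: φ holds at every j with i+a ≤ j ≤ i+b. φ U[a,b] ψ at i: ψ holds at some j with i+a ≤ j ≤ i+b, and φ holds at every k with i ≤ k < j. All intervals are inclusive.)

Check (p U[1,1] s) at every j in [0,1]:
  j=0: holds
  j=1: holds
All positions satisfy it → formula holds.

Yes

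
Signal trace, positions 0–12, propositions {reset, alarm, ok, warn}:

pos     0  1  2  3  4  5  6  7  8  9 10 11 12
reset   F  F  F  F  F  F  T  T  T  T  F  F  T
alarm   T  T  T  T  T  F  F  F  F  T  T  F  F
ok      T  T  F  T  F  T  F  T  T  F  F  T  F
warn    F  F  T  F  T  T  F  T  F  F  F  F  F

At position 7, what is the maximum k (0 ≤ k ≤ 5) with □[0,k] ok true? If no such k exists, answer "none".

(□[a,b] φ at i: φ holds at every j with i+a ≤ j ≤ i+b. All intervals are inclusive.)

1

ok must hold from j=7 onward; find where it first fails.
  j=7: holds
  j=8: holds
  j=9: fails
Holds on [7,8], so largest k = 1.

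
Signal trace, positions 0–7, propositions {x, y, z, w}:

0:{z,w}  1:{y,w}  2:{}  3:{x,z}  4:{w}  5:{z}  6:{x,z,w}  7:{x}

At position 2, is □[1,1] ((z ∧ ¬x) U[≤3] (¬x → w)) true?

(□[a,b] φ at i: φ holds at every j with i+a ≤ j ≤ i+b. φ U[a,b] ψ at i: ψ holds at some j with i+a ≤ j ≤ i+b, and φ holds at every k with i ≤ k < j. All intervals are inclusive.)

Holds

Check ((z ∧ ¬x) U[≤3] (¬x → w)) at every j in [3,3]:
  j=3: holds
All positions satisfy it → formula holds.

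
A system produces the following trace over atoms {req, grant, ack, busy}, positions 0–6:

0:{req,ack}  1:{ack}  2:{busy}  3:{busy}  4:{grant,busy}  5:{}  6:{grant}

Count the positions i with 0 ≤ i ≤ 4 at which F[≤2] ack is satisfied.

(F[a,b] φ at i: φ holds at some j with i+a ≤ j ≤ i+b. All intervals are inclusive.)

Evaluate at each i in [0,4]:
  i=0: ✓ (witness j=0)
  i=1: ✓ (witness j=1)
  i=2: ✗ (none in [2,4])
  i=3: ✗ (none in [3,5])
  i=4: ✗ (none in [4,6])
Positions where it holds: {0, 1} → 2.

2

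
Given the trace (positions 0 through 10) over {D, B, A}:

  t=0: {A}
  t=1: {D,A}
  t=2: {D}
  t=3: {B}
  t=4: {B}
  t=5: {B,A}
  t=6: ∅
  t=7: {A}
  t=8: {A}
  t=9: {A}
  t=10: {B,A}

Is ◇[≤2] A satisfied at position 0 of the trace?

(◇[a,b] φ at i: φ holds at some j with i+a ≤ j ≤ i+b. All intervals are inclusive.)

Holds

Check A at each j in [0,2]:
  j=0: true
  j=1: true
  j=2: false
Found at j=0 → formula holds.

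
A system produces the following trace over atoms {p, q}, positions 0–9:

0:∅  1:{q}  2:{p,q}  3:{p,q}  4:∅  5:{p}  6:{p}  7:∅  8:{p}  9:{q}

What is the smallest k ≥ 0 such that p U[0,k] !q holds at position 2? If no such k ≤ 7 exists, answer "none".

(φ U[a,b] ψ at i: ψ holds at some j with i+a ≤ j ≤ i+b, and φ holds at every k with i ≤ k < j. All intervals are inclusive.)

2

Need earliest j ≥ 2 with !q, and p at every k in [2,j-1].
  j=2: rhs fails.
  j=3: rhs fails.
  j=4: rhs holds; lhs holds on [2,3]. k = 2.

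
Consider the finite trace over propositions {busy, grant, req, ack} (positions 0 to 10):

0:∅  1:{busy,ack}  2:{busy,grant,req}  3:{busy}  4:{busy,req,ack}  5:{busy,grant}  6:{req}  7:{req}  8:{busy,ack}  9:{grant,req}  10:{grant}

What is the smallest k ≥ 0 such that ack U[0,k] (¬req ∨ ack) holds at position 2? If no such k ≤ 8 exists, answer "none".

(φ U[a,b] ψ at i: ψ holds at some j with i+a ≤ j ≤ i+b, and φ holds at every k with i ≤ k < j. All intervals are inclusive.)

none

Need earliest j ≥ 2 with (¬req ∨ ack), and ack at every k in [2,j-1].
  j=2: rhs fails.
  j=3: rhs holds but lhs fails at k=2.
  j=4: rhs holds but lhs fails at k=2.
  j=5: rhs holds but lhs fails at k=2.
  j=6: rhs fails.
  j=7: rhs fails.
  j=8: rhs holds but lhs fails at k=2.
  j=9: rhs fails.
  j=10: rhs holds but lhs fails at k=2.
No witness within the range → none.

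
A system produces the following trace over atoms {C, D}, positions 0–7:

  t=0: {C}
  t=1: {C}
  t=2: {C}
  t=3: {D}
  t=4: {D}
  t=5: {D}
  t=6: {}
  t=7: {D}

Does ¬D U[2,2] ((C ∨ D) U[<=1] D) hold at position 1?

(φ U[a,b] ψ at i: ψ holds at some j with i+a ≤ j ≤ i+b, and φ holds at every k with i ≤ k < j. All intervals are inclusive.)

Holds

Need some j in [3,3] with ((C ∨ D) U[<=1] D), and ¬D at every k in [1,j-1].
  j=3: ((C ∨ D) U[<=1] D) holds; ¬D holds at every k in [1,2] → satisfied.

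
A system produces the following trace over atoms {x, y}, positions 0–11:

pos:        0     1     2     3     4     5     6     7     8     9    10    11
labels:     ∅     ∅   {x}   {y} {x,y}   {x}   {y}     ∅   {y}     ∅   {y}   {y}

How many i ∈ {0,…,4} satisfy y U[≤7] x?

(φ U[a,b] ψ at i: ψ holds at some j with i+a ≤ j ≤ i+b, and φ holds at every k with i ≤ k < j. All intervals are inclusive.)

Evaluate at each i in [0,4]:
  i=0: ✗ (lhs fails at k=0 before rhs at j=2)
  i=1: ✗ (lhs fails at k=1 before rhs at j=2)
  i=2: ✓ (rhs at j=2)
  i=3: ✓ (rhs at j=4; lhs holds on [3,3])
  i=4: ✓ (rhs at j=4)
Positions where it holds: {2, 3, 4} → 3.

3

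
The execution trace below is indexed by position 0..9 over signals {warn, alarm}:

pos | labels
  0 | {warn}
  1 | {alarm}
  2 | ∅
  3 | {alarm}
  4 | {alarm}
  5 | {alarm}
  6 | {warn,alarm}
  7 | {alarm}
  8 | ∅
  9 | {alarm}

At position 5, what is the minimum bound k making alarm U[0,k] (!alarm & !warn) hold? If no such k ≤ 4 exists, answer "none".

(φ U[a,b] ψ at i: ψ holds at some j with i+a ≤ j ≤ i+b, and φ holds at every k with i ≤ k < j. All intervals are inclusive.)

Need earliest j ≥ 5 with (!alarm & !warn), and alarm at every k in [5,j-1].
  j=5: rhs fails.
  j=6: rhs fails.
  j=7: rhs fails.
  j=8: rhs holds; lhs holds on [5,7]. k = 3.

3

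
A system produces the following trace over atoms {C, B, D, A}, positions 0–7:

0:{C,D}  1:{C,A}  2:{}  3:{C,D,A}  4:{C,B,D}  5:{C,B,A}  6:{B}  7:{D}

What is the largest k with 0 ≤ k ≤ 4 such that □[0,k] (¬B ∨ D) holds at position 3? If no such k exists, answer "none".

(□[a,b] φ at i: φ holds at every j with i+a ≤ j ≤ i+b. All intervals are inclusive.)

(¬B ∨ D) must hold from j=3 onward; find where it first fails.
  j=3: holds
  j=4: holds
  j=5: fails
Holds on [3,4], so largest k = 1.

1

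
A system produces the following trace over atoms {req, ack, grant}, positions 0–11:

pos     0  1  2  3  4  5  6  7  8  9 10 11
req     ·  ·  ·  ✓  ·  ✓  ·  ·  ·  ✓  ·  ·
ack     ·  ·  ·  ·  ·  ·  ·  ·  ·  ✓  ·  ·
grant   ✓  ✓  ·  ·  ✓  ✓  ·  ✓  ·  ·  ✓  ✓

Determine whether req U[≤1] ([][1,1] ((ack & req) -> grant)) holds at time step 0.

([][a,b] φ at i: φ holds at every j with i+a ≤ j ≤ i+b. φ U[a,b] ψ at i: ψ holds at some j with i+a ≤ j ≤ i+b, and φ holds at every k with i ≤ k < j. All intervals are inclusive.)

True

Need some j in [0,1] with [][1,1] ((ack & req) -> grant), and req at every k in [0,j-1].
  j=0: [][1,1] ((ack & req) -> grant) holds; no prefix to check → satisfied.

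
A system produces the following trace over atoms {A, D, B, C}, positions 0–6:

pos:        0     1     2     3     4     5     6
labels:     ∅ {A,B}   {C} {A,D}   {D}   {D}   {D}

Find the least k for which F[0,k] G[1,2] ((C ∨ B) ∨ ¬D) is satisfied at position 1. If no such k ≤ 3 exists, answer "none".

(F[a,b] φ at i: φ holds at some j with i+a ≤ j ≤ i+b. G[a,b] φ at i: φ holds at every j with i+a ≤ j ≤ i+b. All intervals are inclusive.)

none

Scan j = 1,2,… for G[1,2] ((C ∨ B) ∨ ¬D):
  j=1: fails
  j=2: fails
  j=3: fails
  j=4: fails
No j in [1,4] satisfies it → none.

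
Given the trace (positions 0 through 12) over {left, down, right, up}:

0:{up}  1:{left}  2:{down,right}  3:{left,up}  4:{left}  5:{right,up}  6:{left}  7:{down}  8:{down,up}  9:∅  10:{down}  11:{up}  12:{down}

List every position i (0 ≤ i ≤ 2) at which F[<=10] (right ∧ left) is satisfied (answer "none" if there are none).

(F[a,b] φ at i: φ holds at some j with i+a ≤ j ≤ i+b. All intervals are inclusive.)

Evaluate at each i in [0,2]:
  i=0: ✗ (none in [0,10])
  i=1: ✗ (none in [1,11])
  i=2: ✗ (none in [2,12])

none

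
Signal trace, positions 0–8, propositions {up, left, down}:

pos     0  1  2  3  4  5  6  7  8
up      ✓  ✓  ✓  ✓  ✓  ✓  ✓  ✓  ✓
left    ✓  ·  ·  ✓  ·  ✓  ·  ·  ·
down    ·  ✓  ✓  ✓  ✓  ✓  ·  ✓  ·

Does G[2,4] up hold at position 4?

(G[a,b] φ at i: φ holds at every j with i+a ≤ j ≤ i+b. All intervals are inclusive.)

Check up at every j in [6,8]:
  j=6: true
  j=7: true
  j=8: true
All positions satisfy it → formula holds.

True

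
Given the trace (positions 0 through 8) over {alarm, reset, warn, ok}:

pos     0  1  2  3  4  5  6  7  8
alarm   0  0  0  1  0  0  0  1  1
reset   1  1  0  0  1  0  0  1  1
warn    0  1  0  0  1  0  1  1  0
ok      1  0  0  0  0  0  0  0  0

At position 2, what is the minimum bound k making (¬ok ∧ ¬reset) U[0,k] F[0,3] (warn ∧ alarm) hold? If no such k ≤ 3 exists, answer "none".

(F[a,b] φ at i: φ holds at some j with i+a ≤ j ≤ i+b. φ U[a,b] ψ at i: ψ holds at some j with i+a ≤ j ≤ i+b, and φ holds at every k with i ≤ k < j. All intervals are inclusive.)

2

Need earliest j ≥ 2 with F[0,3] (warn ∧ alarm), and (¬ok ∧ ¬reset) at every k in [2,j-1].
  j=2: rhs fails.
  j=3: rhs fails.
  j=4: rhs holds; lhs holds on [2,3]. k = 2.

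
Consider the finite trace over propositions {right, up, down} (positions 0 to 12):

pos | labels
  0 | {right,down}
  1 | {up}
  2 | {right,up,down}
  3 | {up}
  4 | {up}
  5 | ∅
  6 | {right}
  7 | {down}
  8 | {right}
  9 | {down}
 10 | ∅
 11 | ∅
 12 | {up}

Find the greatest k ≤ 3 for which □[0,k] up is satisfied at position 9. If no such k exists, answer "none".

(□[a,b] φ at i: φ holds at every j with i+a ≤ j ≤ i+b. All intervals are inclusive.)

up must hold from j=9 onward; find where it first fails.
  j=9: fails → no k works.

none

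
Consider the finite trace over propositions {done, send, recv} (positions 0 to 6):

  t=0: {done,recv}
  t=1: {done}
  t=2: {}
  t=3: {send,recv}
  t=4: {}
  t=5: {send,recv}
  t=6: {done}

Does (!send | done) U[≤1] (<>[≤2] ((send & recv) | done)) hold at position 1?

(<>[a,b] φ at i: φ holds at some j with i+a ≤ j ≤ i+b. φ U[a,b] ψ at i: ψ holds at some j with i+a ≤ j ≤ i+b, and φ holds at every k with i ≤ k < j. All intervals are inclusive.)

True

Need some j in [1,2] with <>[≤2] ((send & recv) | done), and (!send | done) at every k in [1,j-1].
  j=1: <>[≤2] ((send & recv) | done) holds; no prefix to check → satisfied.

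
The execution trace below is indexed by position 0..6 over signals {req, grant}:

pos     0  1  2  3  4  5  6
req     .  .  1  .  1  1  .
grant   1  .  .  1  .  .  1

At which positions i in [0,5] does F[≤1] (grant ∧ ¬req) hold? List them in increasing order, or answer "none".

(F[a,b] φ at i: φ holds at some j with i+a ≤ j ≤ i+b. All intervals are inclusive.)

0, 2, 3, 5

Evaluate at each i in [0,5]:
  i=0: ✓ (witness j=0)
  i=1: ✗ (none in [1,2])
  i=2: ✓ (witness j=3)
  i=3: ✓ (witness j=3)
  i=4: ✗ (none in [4,5])
  i=5: ✓ (witness j=6)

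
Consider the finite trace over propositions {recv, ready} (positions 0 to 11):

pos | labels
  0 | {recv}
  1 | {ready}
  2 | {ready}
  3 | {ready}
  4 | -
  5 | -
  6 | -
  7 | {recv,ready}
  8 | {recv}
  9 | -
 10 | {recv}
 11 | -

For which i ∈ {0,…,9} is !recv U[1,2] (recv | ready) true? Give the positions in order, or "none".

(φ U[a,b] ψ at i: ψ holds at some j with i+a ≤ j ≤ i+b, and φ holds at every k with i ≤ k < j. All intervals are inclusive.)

Evaluate at each i in [0,9]:
  i=0: ✗ (lhs fails at k=0 before rhs at j=1)
  i=1: ✓ (rhs at j=2; lhs holds on [1,1])
  i=2: ✓ (rhs at j=3; lhs holds on [2,2])
  i=3: ✗ (no rhs in [4,5])
  i=4: ✗ (no rhs in [5,6])
  i=5: ✓ (rhs at j=7; lhs holds on [5,6])
  i=6: ✓ (rhs at j=7; lhs holds on [6,6])
  i=7: ✗ (lhs fails at k=7 before rhs at j=8)
  i=8: ✗ (lhs fails at k=8 before rhs at j=10)
  i=9: ✓ (rhs at j=10; lhs holds on [9,9])

1, 2, 5, 6, 9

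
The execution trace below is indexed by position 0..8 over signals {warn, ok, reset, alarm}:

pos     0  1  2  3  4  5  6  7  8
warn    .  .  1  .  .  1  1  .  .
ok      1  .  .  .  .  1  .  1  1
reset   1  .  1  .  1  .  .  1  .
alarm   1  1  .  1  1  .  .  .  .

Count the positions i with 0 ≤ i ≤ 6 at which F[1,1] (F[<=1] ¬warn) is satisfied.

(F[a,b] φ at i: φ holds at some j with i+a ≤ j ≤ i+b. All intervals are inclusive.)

Evaluate at each i in [0,6]:
  i=0: ✓ (witness j=1)
  i=1: ✓ (witness j=2)
  i=2: ✓ (witness j=3)
  i=3: ✓ (witness j=4)
  i=4: ✗ (none in [5,5])
  i=5: ✓ (witness j=6)
  i=6: ✓ (witness j=7)
Positions where it holds: {0, 1, 2, 3, 5, 6} → 6.

6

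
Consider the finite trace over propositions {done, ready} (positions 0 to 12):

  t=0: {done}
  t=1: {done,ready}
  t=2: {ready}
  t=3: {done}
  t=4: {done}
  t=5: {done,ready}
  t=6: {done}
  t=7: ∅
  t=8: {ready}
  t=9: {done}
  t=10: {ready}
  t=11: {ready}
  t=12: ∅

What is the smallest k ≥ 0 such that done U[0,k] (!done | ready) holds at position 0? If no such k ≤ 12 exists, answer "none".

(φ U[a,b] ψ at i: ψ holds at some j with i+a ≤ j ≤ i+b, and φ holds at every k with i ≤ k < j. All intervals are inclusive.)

1

Need earliest j ≥ 0 with (!done | ready), and done at every k in [0,j-1].
  j=0: rhs fails.
  j=1: rhs holds; lhs holds on [0,0]. k = 1.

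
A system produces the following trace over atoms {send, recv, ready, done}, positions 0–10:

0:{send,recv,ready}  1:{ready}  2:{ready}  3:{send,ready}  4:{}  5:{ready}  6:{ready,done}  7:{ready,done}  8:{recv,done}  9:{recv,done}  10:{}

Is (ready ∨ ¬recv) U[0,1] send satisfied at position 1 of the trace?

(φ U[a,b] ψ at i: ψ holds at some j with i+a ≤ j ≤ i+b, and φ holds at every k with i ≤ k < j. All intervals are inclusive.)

Does not hold

Need some j in [1,2] with send, and (ready ∨ ¬recv) at every k in [1,j-1].
  j=1: send false.
  j=2: send false.
No j in the window works → until fails.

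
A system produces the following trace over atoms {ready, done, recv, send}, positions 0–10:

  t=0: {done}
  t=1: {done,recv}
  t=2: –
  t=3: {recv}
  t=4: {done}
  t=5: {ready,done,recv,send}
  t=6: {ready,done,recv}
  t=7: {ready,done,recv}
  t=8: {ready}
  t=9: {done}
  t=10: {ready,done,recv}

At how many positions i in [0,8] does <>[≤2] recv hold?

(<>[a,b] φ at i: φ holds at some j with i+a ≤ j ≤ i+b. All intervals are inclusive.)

Evaluate at each i in [0,8]:
  i=0: ✓ (witness j=1)
  i=1: ✓ (witness j=1)
  i=2: ✓ (witness j=3)
  i=3: ✓ (witness j=3)
  i=4: ✓ (witness j=5)
  i=5: ✓ (witness j=5)
  i=6: ✓ (witness j=6)
  i=7: ✓ (witness j=7)
  i=8: ✓ (witness j=10)
Positions where it holds: {0, 1, 2, 3, 4, 5, 6, 7, 8} → 9.

9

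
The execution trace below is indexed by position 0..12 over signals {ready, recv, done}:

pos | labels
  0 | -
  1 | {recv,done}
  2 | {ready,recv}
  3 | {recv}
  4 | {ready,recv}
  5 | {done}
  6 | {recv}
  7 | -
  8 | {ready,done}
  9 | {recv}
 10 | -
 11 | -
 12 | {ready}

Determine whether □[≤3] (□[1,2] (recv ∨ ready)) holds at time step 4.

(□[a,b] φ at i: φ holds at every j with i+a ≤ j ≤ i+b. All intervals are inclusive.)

Check □[1,2] (recv ∨ ready) at every j in [4,7]:
  j=4: fails at 5
  j=5: fails at 7
  j=6: fails at 7
  j=7: holds on [8,9]
Fails at j=4 → formula fails.

False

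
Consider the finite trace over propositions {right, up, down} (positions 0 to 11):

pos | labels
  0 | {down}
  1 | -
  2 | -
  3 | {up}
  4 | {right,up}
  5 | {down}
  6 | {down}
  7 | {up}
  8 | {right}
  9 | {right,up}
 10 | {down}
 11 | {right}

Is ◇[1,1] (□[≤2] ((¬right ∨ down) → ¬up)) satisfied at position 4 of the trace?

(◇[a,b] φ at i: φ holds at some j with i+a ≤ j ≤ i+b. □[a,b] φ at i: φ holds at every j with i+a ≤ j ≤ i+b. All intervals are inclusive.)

Does not hold

Check □[≤2] ((¬right ∨ down) → ¬up) at each j in [5,5]:
  j=5: fails at 7
No position in the window satisfies it → formula fails.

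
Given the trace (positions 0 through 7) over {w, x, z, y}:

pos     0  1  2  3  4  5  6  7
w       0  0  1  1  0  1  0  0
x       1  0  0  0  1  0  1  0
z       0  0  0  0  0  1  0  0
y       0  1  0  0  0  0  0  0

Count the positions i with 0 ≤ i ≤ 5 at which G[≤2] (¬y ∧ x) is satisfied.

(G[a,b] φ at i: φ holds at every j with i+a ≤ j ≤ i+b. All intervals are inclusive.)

Evaluate at each i in [0,5]:
  i=0: ✗ (fails at j=1)
  i=1: ✗ (fails at j=1)
  i=2: ✗ (fails at j=2)
  i=3: ✗ (fails at j=3)
  i=4: ✗ (fails at j=5)
  i=5: ✗ (fails at j=5)
Positions where it holds: {} → 0.

0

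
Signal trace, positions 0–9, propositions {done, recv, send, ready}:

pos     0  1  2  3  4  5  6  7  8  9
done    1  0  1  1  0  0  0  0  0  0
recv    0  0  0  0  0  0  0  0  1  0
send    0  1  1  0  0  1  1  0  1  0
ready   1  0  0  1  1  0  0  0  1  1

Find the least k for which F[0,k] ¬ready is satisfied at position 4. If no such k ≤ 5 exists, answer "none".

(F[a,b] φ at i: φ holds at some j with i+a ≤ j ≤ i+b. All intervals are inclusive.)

Scan j = 4,5,… for ¬ready:
  j=4: fails
  j=5: holds
First hit at j=5, so smallest k = 5-4 = 1.

1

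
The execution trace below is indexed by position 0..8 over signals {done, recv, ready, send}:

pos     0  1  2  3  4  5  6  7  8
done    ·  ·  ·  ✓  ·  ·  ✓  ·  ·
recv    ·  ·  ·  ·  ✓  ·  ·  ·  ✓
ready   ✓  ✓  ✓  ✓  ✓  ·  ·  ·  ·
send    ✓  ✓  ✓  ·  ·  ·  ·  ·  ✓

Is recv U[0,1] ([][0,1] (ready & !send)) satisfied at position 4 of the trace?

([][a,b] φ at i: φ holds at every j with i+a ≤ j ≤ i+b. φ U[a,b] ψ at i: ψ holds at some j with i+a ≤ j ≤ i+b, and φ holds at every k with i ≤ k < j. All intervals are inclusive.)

Does not hold

Need some j in [4,5] with [][0,1] (ready & !send), and recv at every k in [4,j-1].
  j=4: [][0,1] (ready & !send) — fails at 5.
  j=5: [][0,1] (ready & !send) — fails at 5.
No j in the window works → until fails.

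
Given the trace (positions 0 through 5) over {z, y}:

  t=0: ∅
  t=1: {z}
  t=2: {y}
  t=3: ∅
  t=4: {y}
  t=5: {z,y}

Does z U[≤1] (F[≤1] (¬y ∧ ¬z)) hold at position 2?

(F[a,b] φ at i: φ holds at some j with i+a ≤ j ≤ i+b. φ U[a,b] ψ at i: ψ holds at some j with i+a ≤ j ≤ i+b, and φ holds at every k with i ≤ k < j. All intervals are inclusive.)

True

Need some j in [2,3] with F[≤1] (¬y ∧ ¬z), and z at every k in [2,j-1].
  j=2: F[≤1] (¬y ∧ ¬z) holds; no prefix to check → satisfied.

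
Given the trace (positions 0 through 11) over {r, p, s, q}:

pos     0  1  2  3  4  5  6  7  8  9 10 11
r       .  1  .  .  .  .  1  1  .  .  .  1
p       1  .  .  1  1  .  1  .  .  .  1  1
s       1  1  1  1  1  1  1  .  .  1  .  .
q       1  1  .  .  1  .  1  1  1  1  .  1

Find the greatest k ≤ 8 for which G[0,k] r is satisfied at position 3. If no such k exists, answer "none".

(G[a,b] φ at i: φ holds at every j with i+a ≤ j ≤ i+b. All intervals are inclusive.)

r must hold from j=3 onward; find where it first fails.
  j=3: fails → no k works.

none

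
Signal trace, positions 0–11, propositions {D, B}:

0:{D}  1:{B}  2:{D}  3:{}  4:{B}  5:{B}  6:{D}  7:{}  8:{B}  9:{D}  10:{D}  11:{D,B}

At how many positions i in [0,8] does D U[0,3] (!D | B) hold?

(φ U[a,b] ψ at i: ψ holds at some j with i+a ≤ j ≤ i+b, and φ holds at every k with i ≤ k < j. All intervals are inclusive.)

Evaluate at each i in [0,8]:
  i=0: ✓ (rhs at j=1; lhs holds on [0,0])
  i=1: ✓ (rhs at j=1)
  i=2: ✓ (rhs at j=3; lhs holds on [2,2])
  i=3: ✓ (rhs at j=3)
  i=4: ✓ (rhs at j=4)
  i=5: ✓ (rhs at j=5)
  i=6: ✓ (rhs at j=7; lhs holds on [6,6])
  i=7: ✓ (rhs at j=7)
  i=8: ✓ (rhs at j=8)
Positions where it holds: {0, 1, 2, 3, 4, 5, 6, 7, 8} → 9.

9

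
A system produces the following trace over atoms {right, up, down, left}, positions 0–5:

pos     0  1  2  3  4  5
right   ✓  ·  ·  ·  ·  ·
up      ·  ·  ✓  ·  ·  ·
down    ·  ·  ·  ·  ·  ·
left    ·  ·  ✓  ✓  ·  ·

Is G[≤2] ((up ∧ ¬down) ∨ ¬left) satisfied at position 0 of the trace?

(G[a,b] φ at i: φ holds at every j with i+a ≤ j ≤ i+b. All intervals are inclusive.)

Yes

Check ((up ∧ ¬down) ∨ ¬left) at every j in [0,2]:
  j=0: true
  j=1: true
  j=2: true
All positions satisfy it → formula holds.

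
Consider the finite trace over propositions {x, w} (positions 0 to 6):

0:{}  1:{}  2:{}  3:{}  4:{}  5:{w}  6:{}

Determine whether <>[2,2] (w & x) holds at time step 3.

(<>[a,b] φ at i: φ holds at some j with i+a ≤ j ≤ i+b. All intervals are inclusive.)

False

Check (w & x) at each j in [5,5]:
  j=5: false
No position in the window satisfies it → formula fails.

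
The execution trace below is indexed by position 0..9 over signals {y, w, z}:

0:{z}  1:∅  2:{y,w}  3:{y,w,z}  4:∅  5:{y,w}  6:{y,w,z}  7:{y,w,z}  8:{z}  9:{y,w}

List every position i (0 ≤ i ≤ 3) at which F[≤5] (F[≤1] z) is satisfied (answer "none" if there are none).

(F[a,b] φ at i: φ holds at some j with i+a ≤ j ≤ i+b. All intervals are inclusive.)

0, 1, 2, 3

Evaluate at each i in [0,3]:
  i=0: ✓ (witness j=0)
  i=1: ✓ (witness j=2)
  i=2: ✓ (witness j=2)
  i=3: ✓ (witness j=3)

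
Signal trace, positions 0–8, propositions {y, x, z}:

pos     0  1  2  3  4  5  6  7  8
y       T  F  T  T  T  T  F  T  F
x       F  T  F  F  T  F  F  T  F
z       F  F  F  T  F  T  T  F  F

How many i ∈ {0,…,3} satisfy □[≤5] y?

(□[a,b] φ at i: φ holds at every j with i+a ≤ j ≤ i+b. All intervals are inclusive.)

0

Evaluate at each i in [0,3]:
  i=0: ✗ (fails at j=1)
  i=1: ✗ (fails at j=1)
  i=2: ✗ (fails at j=6)
  i=3: ✗ (fails at j=6)
Positions where it holds: {} → 0.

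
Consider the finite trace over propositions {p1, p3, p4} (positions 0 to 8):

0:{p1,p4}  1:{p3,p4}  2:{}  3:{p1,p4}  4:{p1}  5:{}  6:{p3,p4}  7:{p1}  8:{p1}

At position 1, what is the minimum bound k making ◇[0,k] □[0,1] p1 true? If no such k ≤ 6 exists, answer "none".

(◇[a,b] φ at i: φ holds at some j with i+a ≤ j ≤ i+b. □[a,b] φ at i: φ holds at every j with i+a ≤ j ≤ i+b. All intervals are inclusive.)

2

Scan j = 1,2,… for □[0,1] p1:
  j=1: fails
  j=2: fails
  j=3: holds
First hit at j=3, so smallest k = 3-1 = 2.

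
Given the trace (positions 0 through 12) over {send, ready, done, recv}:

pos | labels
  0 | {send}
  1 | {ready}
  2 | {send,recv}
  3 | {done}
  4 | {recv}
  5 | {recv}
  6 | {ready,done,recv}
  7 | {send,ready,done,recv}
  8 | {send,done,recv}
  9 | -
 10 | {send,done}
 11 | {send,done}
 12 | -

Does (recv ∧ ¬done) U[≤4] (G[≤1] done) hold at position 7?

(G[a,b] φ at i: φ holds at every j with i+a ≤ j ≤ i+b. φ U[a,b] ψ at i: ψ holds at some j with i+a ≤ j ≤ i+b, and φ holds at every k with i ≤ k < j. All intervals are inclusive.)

Yes

Need some j in [7,11] with G[≤1] done, and (recv ∧ ¬done) at every k in [7,j-1].
  j=7: G[≤1] done holds; no prefix to check → satisfied.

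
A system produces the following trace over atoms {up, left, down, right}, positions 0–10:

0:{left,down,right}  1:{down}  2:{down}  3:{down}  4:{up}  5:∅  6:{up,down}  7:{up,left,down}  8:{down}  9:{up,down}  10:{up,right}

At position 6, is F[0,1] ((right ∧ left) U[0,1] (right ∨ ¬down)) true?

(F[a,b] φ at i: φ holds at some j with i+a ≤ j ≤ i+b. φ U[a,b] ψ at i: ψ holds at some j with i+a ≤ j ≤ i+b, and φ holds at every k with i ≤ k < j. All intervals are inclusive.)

Does not hold

Check ((right ∧ left) U[0,1] (right ∨ ¬down)) at each j in [6,7]:
  j=6: fails
  j=7: fails
No position in the window satisfies it → formula fails.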